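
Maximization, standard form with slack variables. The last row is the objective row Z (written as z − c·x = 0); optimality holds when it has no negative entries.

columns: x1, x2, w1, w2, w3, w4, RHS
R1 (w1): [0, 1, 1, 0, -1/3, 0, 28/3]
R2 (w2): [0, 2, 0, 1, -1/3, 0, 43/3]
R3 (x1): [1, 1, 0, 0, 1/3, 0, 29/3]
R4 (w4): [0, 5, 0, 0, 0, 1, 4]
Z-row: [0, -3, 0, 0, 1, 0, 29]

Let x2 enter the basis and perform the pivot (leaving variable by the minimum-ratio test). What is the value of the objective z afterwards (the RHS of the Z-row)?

157/5

Ratio test on column x2 — row 1: (28/3)/1 = 28/3; row 2: (43/3)/2 = 43/6; row 3: (29/3)/1 = 29/3; row 4: 4/5 = 4/5. Minimum is 4/5 at row 4 (w4 leaves); pivot element 5.
Pivot on row 4; the Z-row RHS becomes 29 − (-3)·(4/5) = 157/5.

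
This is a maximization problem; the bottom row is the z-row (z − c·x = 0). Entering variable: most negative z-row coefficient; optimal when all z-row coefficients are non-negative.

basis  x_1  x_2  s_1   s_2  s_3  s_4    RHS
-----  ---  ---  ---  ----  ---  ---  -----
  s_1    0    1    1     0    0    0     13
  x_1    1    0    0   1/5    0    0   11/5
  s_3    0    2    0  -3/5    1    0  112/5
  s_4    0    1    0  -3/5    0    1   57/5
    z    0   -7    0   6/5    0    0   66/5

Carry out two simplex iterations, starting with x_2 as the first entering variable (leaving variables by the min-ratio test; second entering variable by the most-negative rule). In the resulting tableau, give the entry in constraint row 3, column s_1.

Ratio test on column x_2 — row 1: 13/1 = 13; row 2: entry 0 ≤ 0; row 3: (112/5)/2 = 56/5; row 4: (57/5)/1 = 57/5. Minimum is 56/5 at row 3 (s_3 leaves); pivot element 2.
Divide row 3 by 2; eliminate column x_2 from the other rows.
Second iteration: most negative z-row entry is -9/10 in column s_2, so s_2 enters.
Ratio test on column s_2 — row 1: (9/5)/(3/10) = 6; row 2: (11/5)/(1/5) = 11; row 3: entry -3/10 ≤ 0; row 4: entry -3/10 ≤ 0. Minimum is 6 at row 1 (s_1 leaves); pivot element 3/10.
Divide row 1 by 3/10; eliminate column s_2 from the other rows.
After both pivots, the entry at constraint row 3, column s_1 is 1.

1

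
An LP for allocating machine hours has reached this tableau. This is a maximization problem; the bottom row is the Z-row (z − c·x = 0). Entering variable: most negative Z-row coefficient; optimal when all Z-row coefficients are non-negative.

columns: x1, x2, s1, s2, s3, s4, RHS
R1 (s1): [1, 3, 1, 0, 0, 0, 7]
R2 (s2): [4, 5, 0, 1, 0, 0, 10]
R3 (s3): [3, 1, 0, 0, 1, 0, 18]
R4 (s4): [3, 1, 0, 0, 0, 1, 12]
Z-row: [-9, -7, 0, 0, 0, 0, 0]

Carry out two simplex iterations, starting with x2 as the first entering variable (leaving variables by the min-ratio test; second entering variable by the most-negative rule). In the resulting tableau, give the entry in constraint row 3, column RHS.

Ratio test on column x2 — row 1: 7/3 = 7/3; row 2: 10/5 = 2; row 3: 18/1 = 18; row 4: 12/1 = 12. Minimum is 2 at row 2 (s2 leaves); pivot element 5.
Divide row 2 by 5; eliminate column x2 from the other rows.
Second iteration: most negative Z-row entry is -17/5 in column x1, so x1 enters.
Ratio test on column x1 — row 1: entry -7/5 ≤ 0; row 2: 2/(4/5) = 5/2; row 3: 16/(11/5) = 80/11; row 4: 10/(11/5) = 50/11. Minimum is 5/2 at row 2 (x2 leaves); pivot element 4/5.
Divide row 2 by 4/5; eliminate column x1 from the other rows.
After both pivots, the entry at constraint row 3, column RHS is 21/2.

21/2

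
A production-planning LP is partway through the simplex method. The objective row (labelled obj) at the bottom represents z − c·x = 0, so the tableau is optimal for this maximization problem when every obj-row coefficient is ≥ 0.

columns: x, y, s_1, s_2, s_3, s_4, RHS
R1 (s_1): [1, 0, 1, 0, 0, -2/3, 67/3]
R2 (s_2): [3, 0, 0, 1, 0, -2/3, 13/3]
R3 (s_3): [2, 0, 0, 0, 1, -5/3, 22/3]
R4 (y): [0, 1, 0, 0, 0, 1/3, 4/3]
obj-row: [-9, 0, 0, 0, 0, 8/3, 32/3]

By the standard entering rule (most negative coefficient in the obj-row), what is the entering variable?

x

Negative obj-row entries: x: -9.
The most negative is -9 in column x, so x enters.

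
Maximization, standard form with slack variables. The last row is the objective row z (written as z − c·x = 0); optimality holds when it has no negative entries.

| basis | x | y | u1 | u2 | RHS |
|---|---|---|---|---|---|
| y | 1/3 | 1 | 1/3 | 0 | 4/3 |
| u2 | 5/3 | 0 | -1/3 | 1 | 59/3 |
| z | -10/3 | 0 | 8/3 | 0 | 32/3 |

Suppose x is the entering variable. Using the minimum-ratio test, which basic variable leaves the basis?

y

Column x entries and ratios — y: (4/3)/(1/3) = 4; u2: (59/3)/(5/3) = 59/5.
Smallest ratio is 4 in the row of y, so y leaves.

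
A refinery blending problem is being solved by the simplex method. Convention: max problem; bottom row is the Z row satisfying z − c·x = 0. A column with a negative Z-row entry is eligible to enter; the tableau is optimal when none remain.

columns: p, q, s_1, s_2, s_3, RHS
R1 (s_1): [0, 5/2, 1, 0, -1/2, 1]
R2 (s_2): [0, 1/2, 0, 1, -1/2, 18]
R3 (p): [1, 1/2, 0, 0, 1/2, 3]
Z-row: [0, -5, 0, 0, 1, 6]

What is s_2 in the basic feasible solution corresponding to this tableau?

s_2 is basic (row 2); its value is the RHS of that row, 18.

18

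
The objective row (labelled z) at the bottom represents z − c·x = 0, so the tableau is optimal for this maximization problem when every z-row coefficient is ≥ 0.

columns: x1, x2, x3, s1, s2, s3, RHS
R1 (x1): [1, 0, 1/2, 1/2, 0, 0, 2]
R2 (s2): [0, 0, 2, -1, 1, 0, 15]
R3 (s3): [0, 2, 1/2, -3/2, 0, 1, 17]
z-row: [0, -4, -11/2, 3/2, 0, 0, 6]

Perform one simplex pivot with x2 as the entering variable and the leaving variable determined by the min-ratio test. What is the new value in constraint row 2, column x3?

2

Ratio test on column x2 — row 1: entry 0 ≤ 0; row 2: entry 0 ≤ 0; row 3: 17/2 = 17/2. Minimum is 17/2 at row 3 (s3 leaves); pivot element 2.
Divide row 3 by 2; eliminate column x2 from the other rows.
Row 2 update in column x3: 2 − 0·(1/4) = 2.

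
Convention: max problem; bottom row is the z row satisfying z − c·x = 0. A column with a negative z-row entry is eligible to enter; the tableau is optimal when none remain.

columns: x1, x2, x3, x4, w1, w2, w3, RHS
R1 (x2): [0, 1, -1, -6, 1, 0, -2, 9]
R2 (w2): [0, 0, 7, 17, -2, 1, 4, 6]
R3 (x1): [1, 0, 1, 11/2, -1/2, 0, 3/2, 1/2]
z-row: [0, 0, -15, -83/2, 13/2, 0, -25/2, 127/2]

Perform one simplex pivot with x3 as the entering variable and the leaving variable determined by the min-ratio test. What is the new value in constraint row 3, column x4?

Ratio test on column x3 — row 1: entry -1 ≤ 0; row 2: 6/7 = 6/7; row 3: (1/2)/1 = 1/2. Minimum is 1/2 at row 3 (x1 leaves); pivot element 1.
Divide row 3 by 1; eliminate column x3 from the other rows.
In the new row 3, the x4 entry is the old entry divided by the pivot: (11/2)/1 = 11/2.

11/2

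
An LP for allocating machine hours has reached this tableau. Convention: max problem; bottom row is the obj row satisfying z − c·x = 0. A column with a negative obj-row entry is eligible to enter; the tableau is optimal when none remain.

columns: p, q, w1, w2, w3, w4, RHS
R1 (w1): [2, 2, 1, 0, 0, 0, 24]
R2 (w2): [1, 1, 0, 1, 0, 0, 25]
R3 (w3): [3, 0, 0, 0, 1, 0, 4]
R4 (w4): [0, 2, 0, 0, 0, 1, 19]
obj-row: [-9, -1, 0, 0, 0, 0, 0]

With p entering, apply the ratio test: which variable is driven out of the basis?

w3

Column p entries and ratios — w1: 24/2 = 12; w2: 25/1 = 25; w3: 4/3 = 4/3; w4: 0 ≤ 0, skip.
Smallest ratio is 4/3 in the row of w3, so w3 leaves.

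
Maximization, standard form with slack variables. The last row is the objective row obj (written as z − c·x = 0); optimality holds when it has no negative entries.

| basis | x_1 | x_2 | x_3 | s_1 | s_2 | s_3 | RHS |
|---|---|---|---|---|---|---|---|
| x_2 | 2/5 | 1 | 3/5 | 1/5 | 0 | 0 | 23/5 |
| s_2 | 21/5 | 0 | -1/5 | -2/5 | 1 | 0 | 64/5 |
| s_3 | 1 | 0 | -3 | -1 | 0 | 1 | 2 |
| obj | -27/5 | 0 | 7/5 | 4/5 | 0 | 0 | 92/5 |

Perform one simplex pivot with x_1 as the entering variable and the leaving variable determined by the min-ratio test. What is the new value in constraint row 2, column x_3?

62/5

Ratio test on column x_1 — row 1: (23/5)/(2/5) = 23/2; row 2: (64/5)/(21/5) = 64/21; row 3: 2/1 = 2. Minimum is 2 at row 3 (s_3 leaves); pivot element 1.
Divide row 3 by 1; eliminate column x_1 from the other rows.
Row 2 update in column x_3: -1/5 − (21/5)·(-3) = 62/5.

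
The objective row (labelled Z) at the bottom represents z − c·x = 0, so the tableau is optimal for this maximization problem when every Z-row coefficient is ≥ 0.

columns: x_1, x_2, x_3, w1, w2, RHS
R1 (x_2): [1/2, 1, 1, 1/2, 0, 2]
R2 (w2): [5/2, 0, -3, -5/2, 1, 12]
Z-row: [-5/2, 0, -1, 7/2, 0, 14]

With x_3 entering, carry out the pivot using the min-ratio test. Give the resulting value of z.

Ratio test on column x_3 — row 1: 2/1 = 2; row 2: entry -3 ≤ 0. Minimum is 2 at row 1 (x_2 leaves); pivot element 1.
Pivot on row 1; the Z-row RHS becomes 14 − (-1)·2 = 16.

16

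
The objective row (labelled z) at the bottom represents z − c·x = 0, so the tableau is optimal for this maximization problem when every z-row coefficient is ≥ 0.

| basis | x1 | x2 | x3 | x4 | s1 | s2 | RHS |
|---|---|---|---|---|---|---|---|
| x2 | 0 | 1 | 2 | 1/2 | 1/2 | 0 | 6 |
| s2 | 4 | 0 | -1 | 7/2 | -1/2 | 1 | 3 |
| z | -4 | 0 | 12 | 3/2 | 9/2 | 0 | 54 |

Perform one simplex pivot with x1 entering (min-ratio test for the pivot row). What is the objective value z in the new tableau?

Ratio test on column x1 — row 1: entry 0 ≤ 0; row 2: 3/4 = 3/4. Minimum is 3/4 at row 2 (s2 leaves); pivot element 4.
Pivot on row 2; the z-row RHS becomes 54 − (-4)·(3/4) = 57.

57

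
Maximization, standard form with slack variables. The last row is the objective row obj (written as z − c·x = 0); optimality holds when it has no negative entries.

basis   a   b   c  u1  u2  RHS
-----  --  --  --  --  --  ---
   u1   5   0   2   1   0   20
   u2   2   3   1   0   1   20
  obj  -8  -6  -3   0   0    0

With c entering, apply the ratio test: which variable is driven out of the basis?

Column c entries and ratios — u1: 20/2 = 10; u2: 20/1 = 20.
Smallest ratio is 10 in the row of u1, so u1 leaves.

u1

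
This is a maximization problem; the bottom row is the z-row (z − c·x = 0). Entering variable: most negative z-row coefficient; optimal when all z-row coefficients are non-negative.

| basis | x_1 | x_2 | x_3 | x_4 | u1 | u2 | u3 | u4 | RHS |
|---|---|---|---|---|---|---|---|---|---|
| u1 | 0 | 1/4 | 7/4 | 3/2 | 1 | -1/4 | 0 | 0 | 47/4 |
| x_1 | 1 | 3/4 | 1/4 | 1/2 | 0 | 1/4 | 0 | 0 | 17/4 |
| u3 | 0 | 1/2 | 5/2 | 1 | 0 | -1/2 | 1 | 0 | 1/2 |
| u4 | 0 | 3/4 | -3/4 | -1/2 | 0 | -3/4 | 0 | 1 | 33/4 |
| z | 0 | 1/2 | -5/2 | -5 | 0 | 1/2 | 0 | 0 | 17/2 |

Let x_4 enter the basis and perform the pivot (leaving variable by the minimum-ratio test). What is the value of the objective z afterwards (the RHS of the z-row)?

11

Ratio test on column x_4 — row 1: (47/4)/(3/2) = 47/6; row 2: (17/4)/(1/2) = 17/2; row 3: (1/2)/1 = 1/2; row 4: entry -1/2 ≤ 0. Minimum is 1/2 at row 3 (u3 leaves); pivot element 1.
Pivot on row 3; the z-row RHS becomes 17/2 − (-5)·(1/2) = 11.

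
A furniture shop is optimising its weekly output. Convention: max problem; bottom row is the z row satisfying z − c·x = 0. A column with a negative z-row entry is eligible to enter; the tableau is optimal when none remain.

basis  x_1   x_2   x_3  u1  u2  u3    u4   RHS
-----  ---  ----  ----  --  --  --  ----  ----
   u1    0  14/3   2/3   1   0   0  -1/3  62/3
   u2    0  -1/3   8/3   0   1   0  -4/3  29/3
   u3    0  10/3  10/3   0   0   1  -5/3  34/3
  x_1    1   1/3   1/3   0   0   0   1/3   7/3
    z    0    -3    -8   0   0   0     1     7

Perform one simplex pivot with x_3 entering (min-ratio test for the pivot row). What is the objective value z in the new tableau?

171/5

Ratio test on column x_3 — row 1: (62/3)/(2/3) = 31; row 2: (29/3)/(8/3) = 29/8; row 3: (34/3)/(10/3) = 17/5; row 4: (7/3)/(1/3) = 7. Minimum is 17/5 at row 3 (u3 leaves); pivot element 10/3.
Pivot on row 3; the z-row RHS becomes 7 − (-8)·(17/5) = 171/5.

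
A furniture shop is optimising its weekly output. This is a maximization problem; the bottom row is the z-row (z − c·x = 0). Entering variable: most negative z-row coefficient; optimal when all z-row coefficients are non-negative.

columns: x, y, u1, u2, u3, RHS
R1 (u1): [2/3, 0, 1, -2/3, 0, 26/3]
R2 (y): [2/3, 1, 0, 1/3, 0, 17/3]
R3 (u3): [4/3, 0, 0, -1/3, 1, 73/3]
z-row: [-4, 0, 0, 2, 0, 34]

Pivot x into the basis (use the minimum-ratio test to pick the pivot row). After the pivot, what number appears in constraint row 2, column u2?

1/2

Ratio test on column x — row 1: (26/3)/(2/3) = 13; row 2: (17/3)/(2/3) = 17/2; row 3: (73/3)/(4/3) = 73/4. Minimum is 17/2 at row 2 (y leaves); pivot element 2/3.
Divide row 2 by 2/3; eliminate column x from the other rows.
In the new row 2, the u2 entry is the old entry divided by the pivot: (1/3)/(2/3) = 1/2.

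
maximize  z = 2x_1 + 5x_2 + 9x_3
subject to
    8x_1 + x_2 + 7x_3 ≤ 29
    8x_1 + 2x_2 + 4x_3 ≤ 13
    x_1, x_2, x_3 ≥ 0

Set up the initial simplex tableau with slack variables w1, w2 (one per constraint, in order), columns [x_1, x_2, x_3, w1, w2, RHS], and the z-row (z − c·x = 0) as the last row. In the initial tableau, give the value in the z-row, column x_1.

The z-row carries the negated objective coefficients: the x_1 entry is -2.

-2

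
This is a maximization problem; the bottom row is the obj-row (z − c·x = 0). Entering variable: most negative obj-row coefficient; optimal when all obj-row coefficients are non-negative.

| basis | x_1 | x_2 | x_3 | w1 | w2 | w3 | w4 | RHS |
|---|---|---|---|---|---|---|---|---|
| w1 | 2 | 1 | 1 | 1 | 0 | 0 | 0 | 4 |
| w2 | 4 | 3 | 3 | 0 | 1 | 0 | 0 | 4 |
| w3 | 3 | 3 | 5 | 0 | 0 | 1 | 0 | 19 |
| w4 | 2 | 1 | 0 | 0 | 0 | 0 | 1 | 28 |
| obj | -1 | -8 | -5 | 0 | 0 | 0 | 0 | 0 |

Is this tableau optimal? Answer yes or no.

no

The obj-row has a negative entry -8 in column x_2, so it is not optimal.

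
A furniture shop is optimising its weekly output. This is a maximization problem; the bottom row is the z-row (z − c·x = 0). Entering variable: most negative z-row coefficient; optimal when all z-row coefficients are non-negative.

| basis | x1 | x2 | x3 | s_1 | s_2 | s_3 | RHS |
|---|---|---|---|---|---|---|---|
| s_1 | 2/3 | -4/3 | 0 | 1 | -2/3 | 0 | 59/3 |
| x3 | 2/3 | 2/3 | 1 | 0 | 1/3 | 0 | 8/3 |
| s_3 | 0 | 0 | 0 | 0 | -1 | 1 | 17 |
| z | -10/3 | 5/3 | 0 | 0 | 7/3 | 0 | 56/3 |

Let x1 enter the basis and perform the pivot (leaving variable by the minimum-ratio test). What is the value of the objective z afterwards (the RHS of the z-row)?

32

Ratio test on column x1 — row 1: (59/3)/(2/3) = 59/2; row 2: (8/3)/(2/3) = 4; row 3: entry 0 ≤ 0. Minimum is 4 at row 2 (x3 leaves); pivot element 2/3.
Pivot on row 2; the z-row RHS becomes 56/3 − (-10/3)·4 = 32.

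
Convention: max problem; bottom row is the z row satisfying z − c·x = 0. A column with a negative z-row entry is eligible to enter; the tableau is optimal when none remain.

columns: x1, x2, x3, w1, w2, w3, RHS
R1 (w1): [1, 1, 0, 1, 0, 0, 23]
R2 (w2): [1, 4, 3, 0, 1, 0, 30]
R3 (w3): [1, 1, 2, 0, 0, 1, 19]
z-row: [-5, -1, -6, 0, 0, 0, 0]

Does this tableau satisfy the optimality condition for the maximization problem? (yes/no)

no

The z-row has a negative entry -6 in column x3, so it is not optimal.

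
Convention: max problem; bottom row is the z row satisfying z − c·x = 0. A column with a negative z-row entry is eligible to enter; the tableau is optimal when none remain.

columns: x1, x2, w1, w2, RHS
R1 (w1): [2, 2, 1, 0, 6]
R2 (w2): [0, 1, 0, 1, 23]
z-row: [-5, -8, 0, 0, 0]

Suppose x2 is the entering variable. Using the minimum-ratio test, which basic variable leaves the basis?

Column x2 entries and ratios — w1: 6/2 = 3; w2: 23/1 = 23.
Smallest ratio is 3 in the row of w1, so w1 leaves.

w1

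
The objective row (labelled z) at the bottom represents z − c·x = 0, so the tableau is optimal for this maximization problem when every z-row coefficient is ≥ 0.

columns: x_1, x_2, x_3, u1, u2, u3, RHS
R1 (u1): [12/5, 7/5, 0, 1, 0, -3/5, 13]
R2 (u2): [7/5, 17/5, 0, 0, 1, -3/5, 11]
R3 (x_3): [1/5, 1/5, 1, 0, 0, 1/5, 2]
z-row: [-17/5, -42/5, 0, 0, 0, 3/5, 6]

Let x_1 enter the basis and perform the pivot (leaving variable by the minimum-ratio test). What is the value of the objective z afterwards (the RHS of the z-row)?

Ratio test on column x_1 — row 1: 13/(12/5) = 65/12; row 2: 11/(7/5) = 55/7; row 3: 2/(1/5) = 10. Minimum is 65/12 at row 1 (u1 leaves); pivot element 12/5.
Pivot on row 1; the z-row RHS becomes 6 − (-17/5)·(65/12) = 293/12.

293/12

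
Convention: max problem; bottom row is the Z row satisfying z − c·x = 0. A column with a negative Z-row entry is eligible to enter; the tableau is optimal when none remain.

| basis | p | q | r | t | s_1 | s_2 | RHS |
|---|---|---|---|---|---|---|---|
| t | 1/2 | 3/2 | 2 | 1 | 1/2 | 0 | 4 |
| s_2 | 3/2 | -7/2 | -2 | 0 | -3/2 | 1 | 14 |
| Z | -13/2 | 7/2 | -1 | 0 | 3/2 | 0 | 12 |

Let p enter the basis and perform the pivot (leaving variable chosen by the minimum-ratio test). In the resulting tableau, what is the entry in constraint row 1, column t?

Ratio test on column p — row 1: 4/(1/2) = 8; row 2: 14/(3/2) = 28/3. Minimum is 8 at row 1 (t leaves); pivot element 1/2.
Divide row 1 by 1/2; eliminate column p from the other rows.
In the new row 1, the t entry is the old entry divided by the pivot: 1/(1/2) = 2.

2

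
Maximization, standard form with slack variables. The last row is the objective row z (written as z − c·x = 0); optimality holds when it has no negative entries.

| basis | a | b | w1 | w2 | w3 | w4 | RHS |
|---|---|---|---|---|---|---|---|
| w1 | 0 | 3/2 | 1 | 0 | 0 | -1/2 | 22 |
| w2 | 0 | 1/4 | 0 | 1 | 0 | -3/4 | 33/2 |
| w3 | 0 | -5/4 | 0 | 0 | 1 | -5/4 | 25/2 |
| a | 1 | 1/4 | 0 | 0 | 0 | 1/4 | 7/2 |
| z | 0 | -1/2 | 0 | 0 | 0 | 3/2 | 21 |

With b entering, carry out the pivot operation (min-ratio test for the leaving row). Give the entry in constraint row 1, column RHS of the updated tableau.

1

Ratio test on column b — row 1: 22/(3/2) = 44/3; row 2: (33/2)/(1/4) = 66; row 3: entry -5/4 ≤ 0; row 4: (7/2)/(1/4) = 14. Minimum is 14 at row 4 (a leaves); pivot element 1/4.
Divide row 4 by 1/4; eliminate column b from the other rows.
Row 1 update in column RHS: 22 − (3/2)·14 = 1.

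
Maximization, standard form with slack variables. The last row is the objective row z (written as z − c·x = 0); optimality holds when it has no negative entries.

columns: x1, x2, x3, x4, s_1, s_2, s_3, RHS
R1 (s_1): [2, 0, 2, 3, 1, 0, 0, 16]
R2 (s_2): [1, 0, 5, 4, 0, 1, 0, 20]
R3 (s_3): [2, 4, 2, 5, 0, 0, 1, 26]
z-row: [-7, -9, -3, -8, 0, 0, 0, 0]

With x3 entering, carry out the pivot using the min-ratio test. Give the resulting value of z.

12

Ratio test on column x3 — row 1: 16/2 = 8; row 2: 20/5 = 4; row 3: 26/2 = 13. Minimum is 4 at row 2 (s_2 leaves); pivot element 5.
Pivot on row 2; the z-row RHS becomes 0 − (-3)·4 = 12.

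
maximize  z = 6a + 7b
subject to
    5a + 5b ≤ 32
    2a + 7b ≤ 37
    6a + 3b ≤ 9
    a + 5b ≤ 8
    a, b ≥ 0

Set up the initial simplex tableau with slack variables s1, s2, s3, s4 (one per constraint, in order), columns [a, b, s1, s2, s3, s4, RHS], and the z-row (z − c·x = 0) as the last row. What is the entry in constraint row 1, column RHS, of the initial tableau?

The RHS of constraint 1 is b_1 = 32.

32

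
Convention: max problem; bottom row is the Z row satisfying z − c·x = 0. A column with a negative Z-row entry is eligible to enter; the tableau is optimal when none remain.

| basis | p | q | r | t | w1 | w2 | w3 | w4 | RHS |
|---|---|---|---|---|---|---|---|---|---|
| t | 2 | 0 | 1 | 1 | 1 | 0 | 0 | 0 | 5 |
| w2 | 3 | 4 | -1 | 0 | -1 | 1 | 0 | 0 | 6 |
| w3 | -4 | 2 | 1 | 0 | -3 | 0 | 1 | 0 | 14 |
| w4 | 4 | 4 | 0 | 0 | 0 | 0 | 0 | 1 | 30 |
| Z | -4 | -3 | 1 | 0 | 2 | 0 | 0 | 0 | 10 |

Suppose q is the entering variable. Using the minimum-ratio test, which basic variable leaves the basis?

w2

Column q entries and ratios — t: 0 ≤ 0, skip; w2: 6/4 = 3/2; w3: 14/2 = 7; w4: 30/4 = 15/2.
Smallest ratio is 3/2 in the row of w2, so w2 leaves.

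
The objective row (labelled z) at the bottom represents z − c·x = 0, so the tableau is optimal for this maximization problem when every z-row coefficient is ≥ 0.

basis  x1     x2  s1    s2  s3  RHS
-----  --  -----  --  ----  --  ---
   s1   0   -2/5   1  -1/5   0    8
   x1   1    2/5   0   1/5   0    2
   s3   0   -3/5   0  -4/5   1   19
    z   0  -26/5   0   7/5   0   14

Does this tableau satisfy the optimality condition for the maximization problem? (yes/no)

no

The z-row has a negative entry -26/5 in column x2, so it is not optimal.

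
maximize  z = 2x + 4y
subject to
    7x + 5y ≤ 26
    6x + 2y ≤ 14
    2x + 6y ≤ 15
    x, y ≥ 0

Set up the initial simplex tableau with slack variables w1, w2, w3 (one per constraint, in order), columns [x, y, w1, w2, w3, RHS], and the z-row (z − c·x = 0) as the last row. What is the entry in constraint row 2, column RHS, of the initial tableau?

14

The RHS of constraint 2 is b_2 = 14.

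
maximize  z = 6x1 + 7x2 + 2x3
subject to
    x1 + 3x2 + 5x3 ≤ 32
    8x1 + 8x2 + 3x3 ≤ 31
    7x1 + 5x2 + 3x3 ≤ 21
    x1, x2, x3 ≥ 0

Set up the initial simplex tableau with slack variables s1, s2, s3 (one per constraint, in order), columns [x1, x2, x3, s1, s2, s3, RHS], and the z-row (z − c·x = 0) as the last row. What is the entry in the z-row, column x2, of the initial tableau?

-7

The z-row carries the negated objective coefficients: the x2 entry is -7.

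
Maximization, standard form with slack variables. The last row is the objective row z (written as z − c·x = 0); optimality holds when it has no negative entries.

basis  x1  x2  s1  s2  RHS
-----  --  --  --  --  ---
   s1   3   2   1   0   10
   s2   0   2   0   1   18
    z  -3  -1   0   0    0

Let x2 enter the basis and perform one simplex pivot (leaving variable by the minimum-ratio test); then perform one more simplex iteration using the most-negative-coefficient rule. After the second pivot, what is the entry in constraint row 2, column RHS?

18

Ratio test on column x2 — row 1: 10/2 = 5; row 2: 18/2 = 9. Minimum is 5 at row 1 (s1 leaves); pivot element 2.
Divide row 1 by 2; eliminate column x2 from the other rows.
Second iteration: most negative z-row entry is -3/2 in column x1, so x1 enters.
Ratio test on column x1 — row 1: 5/(3/2) = 10/3; row 2: entry -3 ≤ 0. Minimum is 10/3 at row 1 (x2 leaves); pivot element 3/2.
Divide row 1 by 3/2; eliminate column x1 from the other rows.
After both pivots, the entry at constraint row 2, column RHS is 18.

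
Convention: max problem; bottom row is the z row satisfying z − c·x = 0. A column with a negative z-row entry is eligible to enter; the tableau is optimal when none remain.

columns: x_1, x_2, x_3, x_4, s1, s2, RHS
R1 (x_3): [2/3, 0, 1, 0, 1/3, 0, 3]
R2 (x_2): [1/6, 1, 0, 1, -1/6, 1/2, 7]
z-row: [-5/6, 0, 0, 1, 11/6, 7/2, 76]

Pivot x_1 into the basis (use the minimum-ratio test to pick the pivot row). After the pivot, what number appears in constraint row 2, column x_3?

Ratio test on column x_1 — row 1: 3/(2/3) = 9/2; row 2: 7/(1/6) = 42. Minimum is 9/2 at row 1 (x_3 leaves); pivot element 2/3.
Divide row 1 by 2/3; eliminate column x_1 from the other rows.
Row 2 update in column x_3: 0 − (1/6)·(3/2) = -1/4.

-1/4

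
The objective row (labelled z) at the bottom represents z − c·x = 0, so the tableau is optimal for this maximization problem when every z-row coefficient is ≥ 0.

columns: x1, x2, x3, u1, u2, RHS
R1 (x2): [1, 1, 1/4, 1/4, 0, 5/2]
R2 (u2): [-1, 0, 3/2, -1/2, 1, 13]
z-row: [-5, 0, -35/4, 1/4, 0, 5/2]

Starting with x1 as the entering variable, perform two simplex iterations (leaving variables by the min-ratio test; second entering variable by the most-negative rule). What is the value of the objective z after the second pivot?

570/7

Ratio test on column x1 — row 1: (5/2)/1 = 5/2; row 2: entry -1 ≤ 0. Minimum is 5/2 at row 1 (x2 leaves); pivot element 1.
Pivot on row 1; the z-row RHS becomes 5/2 − (-5)·(5/2) = 15.
Next entering variable (most negative z-row entry -15/2): x3.
Ratio test on column x3 — row 1: (5/2)/(1/4) = 10; row 2: (31/2)/(7/4) = 62/7. Minimum is 62/7 at row 2 (u2 leaves); pivot element 7/4.
After the second pivot the z-row RHS is 15 − (-15/2)·(62/7) = 570/7.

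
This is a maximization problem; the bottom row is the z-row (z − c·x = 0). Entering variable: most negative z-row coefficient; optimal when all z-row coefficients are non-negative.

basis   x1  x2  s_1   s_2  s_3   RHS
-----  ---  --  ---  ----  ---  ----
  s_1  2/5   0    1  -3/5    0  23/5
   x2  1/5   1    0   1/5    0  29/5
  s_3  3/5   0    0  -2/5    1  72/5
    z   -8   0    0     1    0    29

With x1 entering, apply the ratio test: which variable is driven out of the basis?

s_1

Column x1 entries and ratios — s_1: (23/5)/(2/5) = 23/2; x2: (29/5)/(1/5) = 29; s_3: (72/5)/(3/5) = 24.
Smallest ratio is 23/2 in the row of s_1, so s_1 leaves.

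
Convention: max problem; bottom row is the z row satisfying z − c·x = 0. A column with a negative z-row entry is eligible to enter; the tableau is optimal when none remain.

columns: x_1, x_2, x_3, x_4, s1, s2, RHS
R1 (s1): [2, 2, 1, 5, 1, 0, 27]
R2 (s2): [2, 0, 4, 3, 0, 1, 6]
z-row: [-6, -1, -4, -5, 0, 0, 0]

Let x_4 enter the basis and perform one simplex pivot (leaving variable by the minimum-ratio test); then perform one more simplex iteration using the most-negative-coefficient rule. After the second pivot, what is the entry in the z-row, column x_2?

Ratio test on column x_4 — row 1: 27/5 = 27/5; row 2: 6/3 = 2. Minimum is 2 at row 2 (s2 leaves); pivot element 3.
Divide row 2 by 3; eliminate column x_4 from the other rows.
Second iteration: most negative z-row entry is -8/3 in column x_1, so x_1 enters.
Ratio test on column x_1 — row 1: entry -4/3 ≤ 0; row 2: 2/(2/3) = 3. Minimum is 3 at row 2 (x_4 leaves); pivot element 2/3.
Divide row 2 by 2/3; eliminate column x_1 from the other rows.
After both pivots, the entry at the z-row, column x_2 is -1.

-1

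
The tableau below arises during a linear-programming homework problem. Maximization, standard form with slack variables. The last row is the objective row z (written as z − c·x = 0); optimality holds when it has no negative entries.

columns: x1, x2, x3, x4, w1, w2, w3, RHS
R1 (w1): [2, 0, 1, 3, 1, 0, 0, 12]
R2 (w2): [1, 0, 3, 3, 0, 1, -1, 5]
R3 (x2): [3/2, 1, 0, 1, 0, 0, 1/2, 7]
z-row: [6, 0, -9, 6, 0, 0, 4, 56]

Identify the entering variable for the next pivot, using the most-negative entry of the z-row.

x3

Negative z-row entries: x3: -9.
The most negative is -9 in column x3, so x3 enters.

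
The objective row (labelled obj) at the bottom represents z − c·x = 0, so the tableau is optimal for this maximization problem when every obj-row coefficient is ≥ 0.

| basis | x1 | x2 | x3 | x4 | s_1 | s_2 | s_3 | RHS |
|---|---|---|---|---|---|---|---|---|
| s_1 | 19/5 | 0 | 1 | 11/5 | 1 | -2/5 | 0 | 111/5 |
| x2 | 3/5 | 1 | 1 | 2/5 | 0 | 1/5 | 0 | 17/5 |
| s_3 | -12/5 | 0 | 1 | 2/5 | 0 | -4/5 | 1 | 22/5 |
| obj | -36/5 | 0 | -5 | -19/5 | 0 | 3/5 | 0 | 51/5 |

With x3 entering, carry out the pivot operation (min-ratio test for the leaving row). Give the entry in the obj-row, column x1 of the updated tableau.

-21/5

Ratio test on column x3 — row 1: (111/5)/1 = 111/5; row 2: (17/5)/1 = 17/5; row 3: (22/5)/1 = 22/5. Minimum is 17/5 at row 2 (x2 leaves); pivot element 1.
Divide row 2 by 1; eliminate column x3 from the other rows.
obj-row update in column x1: -36/5 − (-5)·(3/5) = -21/5.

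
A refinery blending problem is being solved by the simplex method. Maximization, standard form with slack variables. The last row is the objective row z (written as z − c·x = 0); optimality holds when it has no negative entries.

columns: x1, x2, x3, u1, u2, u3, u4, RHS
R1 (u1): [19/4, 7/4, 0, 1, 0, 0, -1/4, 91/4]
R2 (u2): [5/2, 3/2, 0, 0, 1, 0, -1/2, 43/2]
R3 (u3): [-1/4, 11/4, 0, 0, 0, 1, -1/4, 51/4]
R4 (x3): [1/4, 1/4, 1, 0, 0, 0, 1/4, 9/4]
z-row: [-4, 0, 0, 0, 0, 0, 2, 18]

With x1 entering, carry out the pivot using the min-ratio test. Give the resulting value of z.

706/19

Ratio test on column x1 — row 1: (91/4)/(19/4) = 91/19; row 2: (43/2)/(5/2) = 43/5; row 3: entry -1/4 ≤ 0; row 4: (9/4)/(1/4) = 9. Minimum is 91/19 at row 1 (u1 leaves); pivot element 19/4.
Pivot on row 1; the z-row RHS becomes 18 − (-4)·(91/19) = 706/19.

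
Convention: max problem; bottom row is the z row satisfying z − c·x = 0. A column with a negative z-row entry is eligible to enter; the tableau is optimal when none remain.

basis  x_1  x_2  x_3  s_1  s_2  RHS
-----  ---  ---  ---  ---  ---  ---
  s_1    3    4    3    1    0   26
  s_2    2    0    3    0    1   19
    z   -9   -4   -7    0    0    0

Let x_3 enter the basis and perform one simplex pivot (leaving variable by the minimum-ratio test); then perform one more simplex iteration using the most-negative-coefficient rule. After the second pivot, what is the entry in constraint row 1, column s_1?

1

Ratio test on column x_3 — row 1: 26/3 = 26/3; row 2: 19/3 = 19/3. Minimum is 19/3 at row 2 (s_2 leaves); pivot element 3.
Divide row 2 by 3; eliminate column x_3 from the other rows.
Second iteration: most negative z-row entry is -13/3 in column x_1, so x_1 enters.
Ratio test on column x_1 — row 1: 7/1 = 7; row 2: (19/3)/(2/3) = 19/2. Minimum is 7 at row 1 (s_1 leaves); pivot element 1.
Divide row 1 by 1; eliminate column x_1 from the other rows.
After both pivots, the entry at constraint row 1, column s_1 is 1.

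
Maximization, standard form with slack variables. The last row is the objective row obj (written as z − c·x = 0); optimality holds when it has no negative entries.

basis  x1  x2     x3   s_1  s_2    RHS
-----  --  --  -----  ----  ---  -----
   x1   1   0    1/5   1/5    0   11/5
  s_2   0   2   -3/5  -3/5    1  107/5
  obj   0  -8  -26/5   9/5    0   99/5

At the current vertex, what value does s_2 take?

107/5

s_2 is basic (row 2); its value is the RHS of that row, 107/5.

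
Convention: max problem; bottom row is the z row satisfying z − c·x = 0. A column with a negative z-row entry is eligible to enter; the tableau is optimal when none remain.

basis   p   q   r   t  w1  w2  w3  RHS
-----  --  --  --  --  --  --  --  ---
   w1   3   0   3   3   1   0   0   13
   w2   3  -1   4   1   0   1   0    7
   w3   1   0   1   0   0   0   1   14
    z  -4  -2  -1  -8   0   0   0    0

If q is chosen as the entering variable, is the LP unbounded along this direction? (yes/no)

yes

Every constraint-row entry in column q is ≤ 0, so increasing q is unbounded.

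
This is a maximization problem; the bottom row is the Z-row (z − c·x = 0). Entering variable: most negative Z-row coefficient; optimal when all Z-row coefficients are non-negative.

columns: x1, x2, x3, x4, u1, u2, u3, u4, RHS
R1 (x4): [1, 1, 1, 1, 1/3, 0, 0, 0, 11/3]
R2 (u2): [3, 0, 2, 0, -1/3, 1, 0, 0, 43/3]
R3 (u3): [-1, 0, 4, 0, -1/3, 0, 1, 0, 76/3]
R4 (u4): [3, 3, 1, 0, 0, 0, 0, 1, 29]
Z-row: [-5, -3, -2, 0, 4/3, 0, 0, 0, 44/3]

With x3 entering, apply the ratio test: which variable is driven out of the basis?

Column x3 entries and ratios — x4: (11/3)/1 = 11/3; u2: (43/3)/2 = 43/6; u3: (76/3)/4 = 19/3; u4: 29/1 = 29.
Smallest ratio is 11/3 in the row of x4, so x4 leaves.

x4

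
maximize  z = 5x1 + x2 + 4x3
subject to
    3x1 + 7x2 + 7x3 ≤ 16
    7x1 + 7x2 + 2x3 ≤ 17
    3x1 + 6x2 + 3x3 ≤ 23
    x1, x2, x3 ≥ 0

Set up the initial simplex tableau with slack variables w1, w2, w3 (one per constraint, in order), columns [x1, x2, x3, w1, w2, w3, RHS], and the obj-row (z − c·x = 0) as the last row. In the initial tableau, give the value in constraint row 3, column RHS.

The RHS of constraint 3 is b_3 = 23.

23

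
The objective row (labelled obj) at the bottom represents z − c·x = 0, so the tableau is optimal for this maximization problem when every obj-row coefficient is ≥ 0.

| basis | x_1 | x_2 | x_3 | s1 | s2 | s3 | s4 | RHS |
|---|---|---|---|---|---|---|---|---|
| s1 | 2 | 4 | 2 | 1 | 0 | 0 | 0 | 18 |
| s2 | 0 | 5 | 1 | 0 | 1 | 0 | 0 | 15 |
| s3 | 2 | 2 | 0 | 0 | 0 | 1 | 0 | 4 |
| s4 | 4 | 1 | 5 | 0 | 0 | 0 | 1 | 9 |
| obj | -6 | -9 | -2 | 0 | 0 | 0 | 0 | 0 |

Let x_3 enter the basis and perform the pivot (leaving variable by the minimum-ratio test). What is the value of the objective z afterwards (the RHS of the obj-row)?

18/5

Ratio test on column x_3 — row 1: 18/2 = 9; row 2: 15/1 = 15; row 3: entry 0 ≤ 0; row 4: 9/5 = 9/5. Minimum is 9/5 at row 4 (s4 leaves); pivot element 5.
Pivot on row 4; the obj-row RHS becomes 0 − (-2)·(9/5) = 18/5.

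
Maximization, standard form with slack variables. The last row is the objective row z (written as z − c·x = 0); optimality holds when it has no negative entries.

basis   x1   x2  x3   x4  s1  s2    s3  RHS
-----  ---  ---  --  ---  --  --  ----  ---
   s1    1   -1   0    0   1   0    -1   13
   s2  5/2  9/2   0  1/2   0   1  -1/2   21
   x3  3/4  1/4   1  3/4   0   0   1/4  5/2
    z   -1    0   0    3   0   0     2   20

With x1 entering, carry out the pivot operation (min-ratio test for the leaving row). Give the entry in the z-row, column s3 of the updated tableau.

7/3

Ratio test on column x1 — row 1: 13/1 = 13; row 2: 21/(5/2) = 42/5; row 3: (5/2)/(3/4) = 10/3. Minimum is 10/3 at row 3 (x3 leaves); pivot element 3/4.
Divide row 3 by 3/4; eliminate column x1 from the other rows.
z-row update in column s3: 2 − (-1)·(1/3) = 7/3.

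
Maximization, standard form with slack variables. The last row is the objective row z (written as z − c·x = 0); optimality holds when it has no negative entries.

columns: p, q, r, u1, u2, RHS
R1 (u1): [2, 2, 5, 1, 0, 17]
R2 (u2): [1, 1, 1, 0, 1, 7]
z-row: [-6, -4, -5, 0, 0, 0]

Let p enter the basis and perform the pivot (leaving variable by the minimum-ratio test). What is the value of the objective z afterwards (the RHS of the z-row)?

Ratio test on column p — row 1: 17/2 = 17/2; row 2: 7/1 = 7. Minimum is 7 at row 2 (u2 leaves); pivot element 1.
Pivot on row 2; the z-row RHS becomes 0 − (-6)·7 = 42.

42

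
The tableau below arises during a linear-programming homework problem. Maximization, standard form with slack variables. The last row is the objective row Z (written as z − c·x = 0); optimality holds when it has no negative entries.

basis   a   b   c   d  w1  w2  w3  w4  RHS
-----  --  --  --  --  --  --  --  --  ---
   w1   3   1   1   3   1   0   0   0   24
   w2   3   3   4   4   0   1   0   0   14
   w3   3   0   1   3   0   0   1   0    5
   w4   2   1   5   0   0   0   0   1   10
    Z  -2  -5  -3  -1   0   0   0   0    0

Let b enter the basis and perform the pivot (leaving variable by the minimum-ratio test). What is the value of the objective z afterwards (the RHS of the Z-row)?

70/3

Ratio test on column b — row 1: 24/1 = 24; row 2: 14/3 = 14/3; row 3: entry 0 ≤ 0; row 4: 10/1 = 10. Minimum is 14/3 at row 2 (w2 leaves); pivot element 3.
Pivot on row 2; the Z-row RHS becomes 0 − (-5)·(14/3) = 70/3.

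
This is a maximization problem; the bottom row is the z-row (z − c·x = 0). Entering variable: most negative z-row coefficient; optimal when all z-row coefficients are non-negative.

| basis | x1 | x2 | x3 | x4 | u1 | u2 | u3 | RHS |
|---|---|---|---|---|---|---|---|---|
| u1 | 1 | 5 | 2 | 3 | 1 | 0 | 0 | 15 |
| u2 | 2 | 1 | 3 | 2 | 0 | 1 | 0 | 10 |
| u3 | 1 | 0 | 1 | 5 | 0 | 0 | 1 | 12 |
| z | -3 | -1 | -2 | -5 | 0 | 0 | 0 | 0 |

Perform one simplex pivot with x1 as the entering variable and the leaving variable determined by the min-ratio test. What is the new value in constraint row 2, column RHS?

5

Ratio test on column x1 — row 1: 15/1 = 15; row 2: 10/2 = 5; row 3: 12/1 = 12. Minimum is 5 at row 2 (u2 leaves); pivot element 2.
Divide row 2 by 2; eliminate column x1 from the other rows.
In the new row 2, the RHS entry is the old entry divided by the pivot: 10/2 = 5.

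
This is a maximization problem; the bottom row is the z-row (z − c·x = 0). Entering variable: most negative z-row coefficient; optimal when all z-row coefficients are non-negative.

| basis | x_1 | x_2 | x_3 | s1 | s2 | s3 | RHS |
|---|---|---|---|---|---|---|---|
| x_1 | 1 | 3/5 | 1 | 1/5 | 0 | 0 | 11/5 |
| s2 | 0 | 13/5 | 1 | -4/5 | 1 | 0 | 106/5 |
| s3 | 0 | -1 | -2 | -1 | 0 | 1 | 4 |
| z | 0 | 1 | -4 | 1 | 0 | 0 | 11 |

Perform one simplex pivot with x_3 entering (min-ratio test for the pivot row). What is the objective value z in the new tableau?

Ratio test on column x_3 — row 1: (11/5)/1 = 11/5; row 2: (106/5)/1 = 106/5; row 3: entry -2 ≤ 0. Minimum is 11/5 at row 1 (x_1 leaves); pivot element 1.
Pivot on row 1; the z-row RHS becomes 11 − (-4)·(11/5) = 99/5.

99/5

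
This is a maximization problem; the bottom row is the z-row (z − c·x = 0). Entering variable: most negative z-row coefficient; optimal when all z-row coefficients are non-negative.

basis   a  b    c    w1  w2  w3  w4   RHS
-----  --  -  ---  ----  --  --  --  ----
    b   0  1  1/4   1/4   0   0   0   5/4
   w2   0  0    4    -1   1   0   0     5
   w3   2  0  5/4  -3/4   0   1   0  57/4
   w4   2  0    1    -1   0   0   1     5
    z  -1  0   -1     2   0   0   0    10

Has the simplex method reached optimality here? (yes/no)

The z-row has a negative entry -1 in column a, so it is not optimal.

no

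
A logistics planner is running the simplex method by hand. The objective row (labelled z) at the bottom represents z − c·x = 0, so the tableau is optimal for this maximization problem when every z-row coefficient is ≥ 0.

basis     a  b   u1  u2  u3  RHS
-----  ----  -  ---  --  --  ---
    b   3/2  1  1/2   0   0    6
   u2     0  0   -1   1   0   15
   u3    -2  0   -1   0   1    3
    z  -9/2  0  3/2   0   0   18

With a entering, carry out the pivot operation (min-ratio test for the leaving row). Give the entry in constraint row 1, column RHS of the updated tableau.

4

Ratio test on column a — row 1: 6/(3/2) = 4; row 2: entry 0 ≤ 0; row 3: entry -2 ≤ 0. Minimum is 4 at row 1 (b leaves); pivot element 3/2.
Divide row 1 by 3/2; eliminate column a from the other rows.
In the new row 1, the RHS entry is the old entry divided by the pivot: 6/(3/2) = 4.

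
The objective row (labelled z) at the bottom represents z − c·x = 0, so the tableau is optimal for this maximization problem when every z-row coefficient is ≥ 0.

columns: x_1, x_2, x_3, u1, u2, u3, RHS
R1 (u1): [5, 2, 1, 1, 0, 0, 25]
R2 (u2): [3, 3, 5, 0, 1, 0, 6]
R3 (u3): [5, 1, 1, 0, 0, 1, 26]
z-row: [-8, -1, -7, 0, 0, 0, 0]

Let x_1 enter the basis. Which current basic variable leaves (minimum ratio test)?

Column x_1 entries and ratios — u1: 25/5 = 5; u2: 6/3 = 2; u3: 26/5 = 26/5.
Smallest ratio is 2 in the row of u2, so u2 leaves.

u2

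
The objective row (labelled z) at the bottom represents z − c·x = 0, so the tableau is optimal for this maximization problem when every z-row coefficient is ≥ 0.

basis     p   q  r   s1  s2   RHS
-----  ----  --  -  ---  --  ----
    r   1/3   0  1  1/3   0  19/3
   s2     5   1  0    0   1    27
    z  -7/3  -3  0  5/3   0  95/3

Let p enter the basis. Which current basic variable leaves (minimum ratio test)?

s2

Column p entries and ratios — r: (19/3)/(1/3) = 19; s2: 27/5 = 27/5.
Smallest ratio is 27/5 in the row of s2, so s2 leaves.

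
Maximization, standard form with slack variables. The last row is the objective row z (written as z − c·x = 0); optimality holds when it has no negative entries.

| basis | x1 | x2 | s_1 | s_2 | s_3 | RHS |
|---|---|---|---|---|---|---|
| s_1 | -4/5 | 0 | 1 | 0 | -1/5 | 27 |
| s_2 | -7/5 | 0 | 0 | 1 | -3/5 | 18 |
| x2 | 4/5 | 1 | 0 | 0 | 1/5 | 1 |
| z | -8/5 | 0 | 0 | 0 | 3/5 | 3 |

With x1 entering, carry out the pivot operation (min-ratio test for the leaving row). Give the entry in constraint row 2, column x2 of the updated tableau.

7/4

Ratio test on column x1 — row 1: entry -4/5 ≤ 0; row 2: entry -7/5 ≤ 0; row 3: 1/(4/5) = 5/4. Minimum is 5/4 at row 3 (x2 leaves); pivot element 4/5.
Divide row 3 by 4/5; eliminate column x1 from the other rows.
Row 2 update in column x2: 0 − (-7/5)·(5/4) = 7/4.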